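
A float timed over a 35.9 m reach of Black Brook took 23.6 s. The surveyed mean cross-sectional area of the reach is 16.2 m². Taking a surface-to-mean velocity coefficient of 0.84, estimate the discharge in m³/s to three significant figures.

v_surface = L / t̄ = 35.9 / 23.6 = 1.521 m/s
v_mean = 0.84 × 1.521 = 1.278 m/s
Q = A × v_mean = 16.2 × 1.278 = 20.70 m³/s

20.7 m³/s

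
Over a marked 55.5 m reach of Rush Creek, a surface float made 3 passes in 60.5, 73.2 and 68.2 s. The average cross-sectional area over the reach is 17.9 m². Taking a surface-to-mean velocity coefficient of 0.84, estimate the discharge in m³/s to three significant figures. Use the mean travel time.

t̄ = (60.5 + 73.2 + 68.2) / 3 = 67.3 s
v_surface = L / t̄ = 55.5 / 67.3 = 0.8247 m/s
v_mean = 0.84 × 0.8247 = 0.6927 m/s
Q = A × v_mean = 17.9 × 0.6927 = 12.40 m³/s

12.4 m³/s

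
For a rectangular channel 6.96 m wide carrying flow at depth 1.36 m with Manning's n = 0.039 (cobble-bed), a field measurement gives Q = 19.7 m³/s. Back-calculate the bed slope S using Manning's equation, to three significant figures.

0.00679

A = b·y = 6.96 × 1.36 = 9.466 m²
P = b + 2y = 6.96 + 2×1.36 = 9.680 m
R = A/P = 9.466/9.680 = 0.9779 m
S = (Q·n / (1·A·R^(2/3)))² = (19.7×0.039 / (1×9.466×0.9852))² = 0.006788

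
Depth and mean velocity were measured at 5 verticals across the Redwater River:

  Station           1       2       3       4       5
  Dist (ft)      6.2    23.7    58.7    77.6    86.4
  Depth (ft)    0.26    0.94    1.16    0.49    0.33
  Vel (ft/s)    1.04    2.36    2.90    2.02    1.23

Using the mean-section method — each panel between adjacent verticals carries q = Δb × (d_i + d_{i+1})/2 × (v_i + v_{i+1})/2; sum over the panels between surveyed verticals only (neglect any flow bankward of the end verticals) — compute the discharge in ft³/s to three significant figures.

Panel 1-2: Δb = 17.5 ft, d̄ = (0.26+0.94)/2 = 0.6, v̄ = (1.04+2.36)/2 = 1.7 → q = 17.5×0.6×1.7 = 17.85 ft³/s
Panel 2-3: Δb = 35 ft, d̄ = (0.94+1.16)/2 = 1.05, v̄ = (2.36+2.90)/2 = 2.63 → q = 35×1.05×2.63 = 96.65 ft³/s
Panel 3-4: Δb = 18.9 ft, d̄ = (1.16+0.49)/2 = 0.825, v̄ = (2.90+2.02)/2 = 2.46 → q = 18.9×0.825×2.46 = 38.36 ft³/s
Panel 4-5: Δb = 8.8 ft, d̄ = (0.49+0.33)/2 = 0.41, v̄ = (2.02+1.23)/2 = 1.625 → q = 8.8×0.41×1.625 = 5.863 ft³/s
Q = Σ q = 158.7 ft³/s

159 ft³/s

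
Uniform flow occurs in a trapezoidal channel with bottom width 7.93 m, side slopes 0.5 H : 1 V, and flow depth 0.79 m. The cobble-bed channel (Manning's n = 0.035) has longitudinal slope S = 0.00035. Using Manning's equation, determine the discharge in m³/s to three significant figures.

2.71 m³/s

A = (b + z·y)·y = (7.93 + 0.5×0.79)×0.79 = 6.577 m²
P = b + 2y√(1+z²) = 7.93 + 2×0.79×√(1+0.5²) = 9.696 m
R = A/P = 6.577/9.696 = 0.6783 m
Q = (1/n)·A·R^(2/3)·S^(1/2) = (1/0.035) × 6.577 × 0.6783^(2/3) × 0.00035^(1/2) = 2.714 m³/s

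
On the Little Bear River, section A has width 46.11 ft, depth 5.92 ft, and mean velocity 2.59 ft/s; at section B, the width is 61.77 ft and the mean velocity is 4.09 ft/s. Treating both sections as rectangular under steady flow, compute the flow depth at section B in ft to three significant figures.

2.80 ft

Q = A₁V₁ = (46.11×5.92) × 2.59 = 707.0 ft³/s
d₂ = Q/(b₂ V₂) = 707.0/(61.77×4.09) = 2.798 ft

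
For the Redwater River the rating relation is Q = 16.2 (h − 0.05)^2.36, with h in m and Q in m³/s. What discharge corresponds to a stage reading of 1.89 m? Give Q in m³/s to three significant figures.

Q = 16.2 × (1.89 − 0.05)^2.36 = 16.2 × 1.84^2.36 = 68.31 m³/s

68.3 m³/s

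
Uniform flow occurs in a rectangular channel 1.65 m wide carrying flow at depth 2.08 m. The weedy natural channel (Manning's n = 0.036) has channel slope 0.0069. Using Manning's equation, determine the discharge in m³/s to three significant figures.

A = b·y = 1.65 × 2.08 = 3.432 m²
P = b + 2y = 1.65 + 2×2.08 = 5.810 m
R = A/P = 3.432/5.810 = 0.5907 m
Q = (1/n)·A·R^(2/3)·S^(1/2) = (1/0.036) × 3.432 × 0.5907^(2/3) × 0.0069^(1/2) = 5.575 m³/s

5.58 m³/s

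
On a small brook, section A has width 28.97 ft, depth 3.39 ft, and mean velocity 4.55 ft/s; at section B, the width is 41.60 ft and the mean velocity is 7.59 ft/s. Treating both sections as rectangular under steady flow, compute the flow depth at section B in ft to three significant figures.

1.42 ft

Q = A₁V₁ = (28.97×3.39) × 4.55 = 446.8 ft³/s
d₂ = Q/(b₂ V₂) = 446.8/(41.60×7.59) = 1.415 ft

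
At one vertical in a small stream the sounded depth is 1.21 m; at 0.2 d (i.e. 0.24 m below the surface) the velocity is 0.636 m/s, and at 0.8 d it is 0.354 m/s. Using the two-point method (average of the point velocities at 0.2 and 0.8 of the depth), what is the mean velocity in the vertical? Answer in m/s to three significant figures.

v̄ = (0.636 + 0.354) / 2 = 0.4950 m/s

0.495 m/s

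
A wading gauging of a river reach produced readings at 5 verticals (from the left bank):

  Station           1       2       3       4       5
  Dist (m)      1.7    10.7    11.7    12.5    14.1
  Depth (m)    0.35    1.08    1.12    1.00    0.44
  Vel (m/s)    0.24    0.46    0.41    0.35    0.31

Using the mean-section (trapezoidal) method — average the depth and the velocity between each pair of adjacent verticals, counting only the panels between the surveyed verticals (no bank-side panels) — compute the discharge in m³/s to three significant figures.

Panel 1-2: Δb = 9 m, d̄ = (0.35+1.08)/2 = 0.715, v̄ = (0.24+0.46)/2 = 0.35 → q = 9×0.715×0.35 = 2.252 m³/s
Panel 2-3: Δb = 1 m, d̄ = (1.08+1.12)/2 = 1.1, v̄ = (0.46+0.41)/2 = 0.435 → q = 1×1.1×0.435 = 0.4785 m³/s
Panel 3-4: Δb = 0.8 m, d̄ = (1.12+1.00)/2 = 1.06, v̄ = (0.41+0.35)/2 = 0.38 → q = 0.8×1.06×0.38 = 0.3222 m³/s
Panel 4-5: Δb = 1.6 m, d̄ = (1.00+0.44)/2 = 0.72, v̄ = (0.35+0.31)/2 = 0.33 → q = 1.6×0.72×0.33 = 0.3802 m³/s
Q = Σ q = 3.433 m³/s

3.43 m³/s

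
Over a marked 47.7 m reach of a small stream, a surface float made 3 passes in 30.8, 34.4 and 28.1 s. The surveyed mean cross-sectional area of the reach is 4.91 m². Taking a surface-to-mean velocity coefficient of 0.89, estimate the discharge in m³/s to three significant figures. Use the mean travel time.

t̄ = (30.8 + 34.4 + 28.1) / 3 = 31.1 s
v_surface = L / t̄ = 47.7 / 31.1 = 1.534 m/s
v_mean = 0.89 × 1.534 = 1.365 m/s
Q = A × v_mean = 4.91 × 1.365 = 6.702 m³/s

6.70 m³/s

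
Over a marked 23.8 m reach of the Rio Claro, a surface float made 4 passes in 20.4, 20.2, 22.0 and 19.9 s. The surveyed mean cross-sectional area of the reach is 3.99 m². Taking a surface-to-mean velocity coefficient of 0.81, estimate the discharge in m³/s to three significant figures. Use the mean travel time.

3.73 m³/s

t̄ = (20.4 + 20.2 + 22.0 + 19.9) / 4 = 20.625 s
v_surface = L / t̄ = 23.8 / 20.625 = 1.154 m/s
v_mean = 0.81 × 1.154 = 0.9347 m/s
Q = A × v_mean = 3.99 × 0.9347 = 3.729 m³/s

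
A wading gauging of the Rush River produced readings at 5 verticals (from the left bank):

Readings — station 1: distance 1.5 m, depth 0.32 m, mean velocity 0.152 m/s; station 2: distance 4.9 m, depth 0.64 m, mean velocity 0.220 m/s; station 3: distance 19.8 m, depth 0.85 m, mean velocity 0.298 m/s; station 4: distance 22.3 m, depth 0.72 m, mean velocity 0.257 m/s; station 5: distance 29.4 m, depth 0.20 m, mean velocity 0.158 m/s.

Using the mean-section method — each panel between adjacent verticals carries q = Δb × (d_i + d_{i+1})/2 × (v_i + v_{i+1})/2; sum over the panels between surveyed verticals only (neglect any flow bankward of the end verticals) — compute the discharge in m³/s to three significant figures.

Panel 1-2: Δb = 3.4 m, d̄ = (0.32+0.64)/2 = 0.48, v̄ = (0.152+0.220)/2 = 0.186 → q = 3.4×0.48×0.186 = 0.3036 m³/s
Panel 2-3: Δb = 14.9 m, d̄ = (0.64+0.85)/2 = 0.745, v̄ = (0.220+0.298)/2 = 0.259 → q = 14.9×0.745×0.259 = 2.875 m³/s
Panel 3-4: Δb = 2.5 m, d̄ = (0.85+0.72)/2 = 0.785, v̄ = (0.298+0.257)/2 = 0.2775 → q = 2.5×0.785×0.2775 = 0.5446 m³/s
Panel 4-5: Δb = 7.1 m, d̄ = (0.72+0.20)/2 = 0.46, v̄ = (0.257+0.158)/2 = 0.2075 → q = 7.1×0.46×0.2075 = 0.6777 m³/s
Q = Σ q = 4.401 m³/s

4.40 m³/s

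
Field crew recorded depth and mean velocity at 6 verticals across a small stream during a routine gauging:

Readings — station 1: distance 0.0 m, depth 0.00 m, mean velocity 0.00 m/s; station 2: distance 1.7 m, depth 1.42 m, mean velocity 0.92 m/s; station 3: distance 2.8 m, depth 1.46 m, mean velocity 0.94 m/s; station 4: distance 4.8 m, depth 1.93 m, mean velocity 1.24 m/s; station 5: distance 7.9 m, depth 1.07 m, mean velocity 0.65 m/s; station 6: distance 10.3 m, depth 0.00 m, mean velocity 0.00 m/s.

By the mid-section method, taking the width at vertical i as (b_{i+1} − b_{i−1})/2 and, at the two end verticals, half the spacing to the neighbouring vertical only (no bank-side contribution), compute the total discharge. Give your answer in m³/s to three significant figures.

12.0 m³/s

w_2 = (2.8 − 0.0)/2 = 1.4 m; q_2 = 0.92 × 1.42 × 1.4 = 1.829 m³/s
w_3 = (4.8 − 1.7)/2 = 1.55 m; q_3 = 0.94 × 1.46 × 1.55 = 2.127 m³/s
w_4 = (7.9 − 2.8)/2 = 2.55 m; q_4 = 1.24 × 1.93 × 2.55 = 6.103 m³/s
w_5 = (10.3 − 4.8)/2 = 2.75 m; q_5 = 0.65 × 1.07 × 2.75 = 1.913 m³/s
Stations 1, 6 contribute zero (depth or velocity is 0).
Q = Σ qᵢ = 11.97 m³/s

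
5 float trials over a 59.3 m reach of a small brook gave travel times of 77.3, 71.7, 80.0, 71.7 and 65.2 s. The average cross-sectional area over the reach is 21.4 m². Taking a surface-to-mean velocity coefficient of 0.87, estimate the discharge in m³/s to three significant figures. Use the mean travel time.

15.1 m³/s

t̄ = (77.3 + 71.7 + 80.0 + 71.7 + 65.2) / 5 = 73.18 s
v_surface = L / t̄ = 59.3 / 73.18 = 0.8103 m/s
v_mean = 0.87 × 0.8103 = 0.7050 m/s
Q = A × v_mean = 21.4 × 0.7050 = 15.09 m³/s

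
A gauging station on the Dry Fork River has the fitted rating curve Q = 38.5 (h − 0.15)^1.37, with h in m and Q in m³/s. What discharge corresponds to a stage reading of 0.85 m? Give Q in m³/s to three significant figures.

Q = 38.5 × (0.85 − 0.15)^1.37 = 38.5 × 0.7^1.37 = 23.62 m³/s

23.6 m³/s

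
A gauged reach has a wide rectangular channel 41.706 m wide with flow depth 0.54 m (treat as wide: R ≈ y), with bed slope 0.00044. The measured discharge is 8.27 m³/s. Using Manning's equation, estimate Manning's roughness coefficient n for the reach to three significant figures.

0.0379

A = b·y = 41.706 × 0.54 = 22.52 m²
Wide channel: R ≈ y = 0.54 m
n = (1/Q)·A·R^(2/3)·S^(1/2) = (1/8.27) × 22.52 × 0.6631 × 0.02098 = 0.03788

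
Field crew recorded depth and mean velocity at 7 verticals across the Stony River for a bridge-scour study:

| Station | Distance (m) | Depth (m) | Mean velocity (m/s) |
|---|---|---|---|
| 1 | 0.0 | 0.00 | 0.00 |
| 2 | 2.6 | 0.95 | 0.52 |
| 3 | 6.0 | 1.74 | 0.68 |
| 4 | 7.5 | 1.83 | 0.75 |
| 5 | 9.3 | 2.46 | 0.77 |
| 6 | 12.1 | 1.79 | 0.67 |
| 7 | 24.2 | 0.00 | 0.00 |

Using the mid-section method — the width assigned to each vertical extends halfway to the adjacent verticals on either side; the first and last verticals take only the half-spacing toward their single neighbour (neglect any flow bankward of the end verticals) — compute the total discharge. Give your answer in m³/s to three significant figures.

19.9 m³/s

w_2 = (6.0 − 0.0)/2 = 3 m; q_2 = 0.52 × 0.95 × 3 = 1.482 m³/s
w_3 = (7.5 − 2.6)/2 = 2.45 m; q_3 = 0.68 × 1.74 × 2.45 = 2.899 m³/s
w_4 = (9.3 − 6.0)/2 = 1.65 m; q_4 = 0.75 × 1.83 × 1.65 = 2.265 m³/s
w_5 = (12.1 − 7.5)/2 = 2.3 m; q_5 = 0.77 × 2.46 × 2.3 = 4.357 m³/s
w_6 = (24.2 − 9.3)/2 = 7.45 m; q_6 = 0.67 × 1.79 × 7.45 = 8.935 m³/s
Stations 1, 7 contribute zero (depth or velocity is 0).
Q = Σ qᵢ = 19.94 m³/s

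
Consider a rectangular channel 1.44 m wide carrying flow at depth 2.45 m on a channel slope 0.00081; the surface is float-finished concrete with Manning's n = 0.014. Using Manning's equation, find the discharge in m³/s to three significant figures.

4.85 m³/s

A = b·y = 1.44 × 2.45 = 3.528 m²
P = b + 2y = 1.44 + 2×2.45 = 6.340 m
R = A/P = 3.528/6.340 = 0.5565 m
Q = (1/n)·A·R^(2/3)·S^(1/2) = (1/0.014) × 3.528 × 0.5565^(2/3) × 0.00081^(1/2) = 4.852 m³/s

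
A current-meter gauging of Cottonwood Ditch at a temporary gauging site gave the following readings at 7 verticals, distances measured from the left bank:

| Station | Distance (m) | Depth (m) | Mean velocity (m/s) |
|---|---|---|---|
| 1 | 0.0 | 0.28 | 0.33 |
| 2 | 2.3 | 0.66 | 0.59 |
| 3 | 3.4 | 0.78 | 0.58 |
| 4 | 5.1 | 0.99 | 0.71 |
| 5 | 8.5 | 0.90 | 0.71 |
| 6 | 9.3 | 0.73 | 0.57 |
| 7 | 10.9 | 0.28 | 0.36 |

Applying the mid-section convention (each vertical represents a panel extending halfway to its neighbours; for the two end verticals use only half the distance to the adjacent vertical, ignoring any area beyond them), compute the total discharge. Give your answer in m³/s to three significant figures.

w_1 = (2.3 − 0.0)/2 = 1.15 m; q_1 = 0.33 × 0.28 × 1.15 = 0.1063 m³/s
w_2 = (3.4 − 0.0)/2 = 1.7 m; q_2 = 0.59 × 0.66 × 1.7 = 0.6620 m³/s
w_3 = (5.1 − 2.3)/2 = 1.4 m; q_3 = 0.58 × 0.78 × 1.4 = 0.6334 m³/s
w_4 = (8.5 − 3.4)/2 = 2.55 m; q_4 = 0.71 × 0.99 × 2.55 = 1.792 m³/s
w_5 = (9.3 − 5.1)/2 = 2.1 m; q_5 = 0.71 × 0.90 × 2.1 = 1.342 m³/s
w_6 = (10.9 − 8.5)/2 = 1.2 m; q_6 = 0.57 × 0.73 × 1.2 = 0.4993 m³/s
w_7 = (10.9 − 9.3)/2 = 0.8 m; q_7 = 0.36 × 0.28 × 0.8 = 0.08064 m³/s
Q = Σ qᵢ = 5.116 m³/s

5.12 m³/s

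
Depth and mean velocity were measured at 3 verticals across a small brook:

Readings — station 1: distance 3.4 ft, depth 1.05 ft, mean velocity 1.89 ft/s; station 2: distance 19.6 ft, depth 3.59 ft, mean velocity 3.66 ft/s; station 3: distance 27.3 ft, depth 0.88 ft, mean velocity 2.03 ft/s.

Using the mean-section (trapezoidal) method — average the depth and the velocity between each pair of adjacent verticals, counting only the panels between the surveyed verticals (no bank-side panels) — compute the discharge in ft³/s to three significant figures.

153 ft³/s

Panel 1-2: Δb = 16.2 ft, d̄ = (1.05+3.59)/2 = 2.32, v̄ = (1.89+3.66)/2 = 2.775 → q = 16.2×2.32×2.775 = 104.3 ft³/s
Panel 2-3: Δb = 7.7 ft, d̄ = (3.59+0.88)/2 = 2.235, v̄ = (3.66+2.03)/2 = 2.845 → q = 7.7×2.235×2.845 = 48.96 ft³/s
Q = Σ q = 153.3 ft³/s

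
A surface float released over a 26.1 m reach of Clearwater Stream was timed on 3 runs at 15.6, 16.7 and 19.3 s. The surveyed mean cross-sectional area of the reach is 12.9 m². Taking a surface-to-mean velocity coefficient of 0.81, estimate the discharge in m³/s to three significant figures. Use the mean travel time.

15.9 m³/s

t̄ = (15.6 + 16.7 + 19.3) / 3 = 17.2 s
v_surface = L / t̄ = 26.1 / 17.2 = 1.517 m/s
v_mean = 0.81 × 1.517 = 1.229 m/s
Q = A × v_mean = 12.9 × 1.229 = 15.86 m³/s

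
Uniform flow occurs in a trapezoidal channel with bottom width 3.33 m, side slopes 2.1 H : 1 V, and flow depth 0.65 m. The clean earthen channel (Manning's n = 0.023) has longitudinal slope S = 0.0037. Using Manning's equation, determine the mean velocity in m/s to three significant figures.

1.62 m/s

A = (b + z·y)·y = (3.33 + 2.1×0.65)×0.65 = 3.052 m²
P = b + 2y√(1+z²) = 3.33 + 2×0.65×√(1+2.1²) = 6.354 m
R = A/P = 3.052/6.354 = 0.4803 m
Q = (1/n)·A·R^(2/3)·S^(1/2) = (1/0.023) × 3.052 × 0.4803^(2/3) × 0.0037^(1/2) = 4.950 m³/s
V = Q/A = 4.950/3.052 = 1.622 m/s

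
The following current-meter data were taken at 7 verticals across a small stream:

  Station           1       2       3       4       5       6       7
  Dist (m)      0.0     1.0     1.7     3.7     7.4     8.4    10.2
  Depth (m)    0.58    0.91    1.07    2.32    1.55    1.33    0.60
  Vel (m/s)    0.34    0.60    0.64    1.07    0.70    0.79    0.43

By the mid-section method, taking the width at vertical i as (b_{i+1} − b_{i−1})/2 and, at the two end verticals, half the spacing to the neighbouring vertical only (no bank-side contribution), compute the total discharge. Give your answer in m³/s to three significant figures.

w_1 = (1.0 − 0.0)/2 = 0.5 m; q_1 = 0.34 × 0.58 × 0.5 = 0.09860 m³/s
w_2 = (1.7 − 0.0)/2 = 0.85 m; q_2 = 0.60 × 0.91 × 0.85 = 0.4641 m³/s
w_3 = (3.7 − 1.0)/2 = 1.35 m; q_3 = 0.64 × 1.07 × 1.35 = 0.9245 m³/s
w_4 = (7.4 − 1.7)/2 = 2.85 m; q_4 = 1.07 × 2.32 × 2.85 = 7.075 m³/s
w_5 = (8.4 − 3.7)/2 = 2.35 m; q_5 = 0.70 × 1.55 × 2.35 = 2.550 m³/s
w_6 = (10.2 − 7.4)/2 = 1.4 m; q_6 = 0.79 × 1.33 × 1.4 = 1.471 m³/s
w_7 = (10.2 − 8.4)/2 = 0.9 m; q_7 = 0.43 × 0.60 × 0.9 = 0.2322 m³/s
Q = Σ qᵢ = 12.81 m³/s

12.8 m³/s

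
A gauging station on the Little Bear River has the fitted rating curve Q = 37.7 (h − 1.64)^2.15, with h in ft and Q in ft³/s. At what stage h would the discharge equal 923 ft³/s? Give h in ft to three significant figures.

6.07 ft

h − h₀ = (Q/C)^(1/b) = (923/37.7)^(1/2.15) = 4.426 ft
h = 1.64 + 4.426 = 6.066 ft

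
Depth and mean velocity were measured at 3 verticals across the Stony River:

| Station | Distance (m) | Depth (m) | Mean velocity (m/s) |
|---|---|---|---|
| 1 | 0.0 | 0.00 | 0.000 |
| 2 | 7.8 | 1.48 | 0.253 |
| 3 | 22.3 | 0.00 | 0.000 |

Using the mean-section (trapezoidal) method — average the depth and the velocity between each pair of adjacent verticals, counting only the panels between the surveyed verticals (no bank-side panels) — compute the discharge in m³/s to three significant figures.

Panel 1-2: Δb = 7.8 m, d̄ = (0.00+1.48)/2 = 0.74, v̄ = (0.000+0.253)/2 = 0.1265 → q = 7.8×0.74×0.1265 = 0.7302 m³/s
Panel 2-3: Δb = 14.5 m, d̄ = (1.48+0.00)/2 = 0.74, v̄ = (0.253+0.000)/2 = 0.1265 → q = 14.5×0.74×0.1265 = 1.357 m³/s
Q = Σ q = 2.088 m³/s

2.09 m³/s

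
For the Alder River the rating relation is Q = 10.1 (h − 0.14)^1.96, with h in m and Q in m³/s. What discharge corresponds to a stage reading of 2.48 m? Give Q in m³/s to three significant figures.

Q = 10.1 × (2.48 − 0.14)^1.96 = 10.1 × 2.34^1.96 = 53.45 m³/s

53.5 m³/s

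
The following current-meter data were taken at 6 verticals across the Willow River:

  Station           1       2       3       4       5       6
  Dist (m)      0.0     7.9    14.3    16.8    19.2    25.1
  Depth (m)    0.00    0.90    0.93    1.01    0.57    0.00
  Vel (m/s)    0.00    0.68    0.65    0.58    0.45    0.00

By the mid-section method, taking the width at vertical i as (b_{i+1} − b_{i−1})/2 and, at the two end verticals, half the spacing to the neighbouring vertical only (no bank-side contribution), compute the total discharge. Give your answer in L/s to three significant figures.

9570 L/s

w_2 = (14.3 − 0.0)/2 = 7.15 m; q_2 = 0.68 × 0.90 × 7.15 = 4.376 m³/s
w_3 = (16.8 − 7.9)/2 = 4.45 m; q_3 = 0.65 × 0.93 × 4.45 = 2.690 m³/s
w_4 = (19.2 − 14.3)/2 = 2.45 m; q_4 = 0.58 × 1.01 × 2.45 = 1.435 m³/s
w_5 = (25.1 − 16.8)/2 = 4.15 m; q_5 = 0.45 × 0.57 × 4.15 = 1.064 m³/s
Stations 1, 6 contribute zero (depth or velocity is 0).
Q = Σ qᵢ = 9.566 m³/s
= 9.566 × 1000 = 9566 L/s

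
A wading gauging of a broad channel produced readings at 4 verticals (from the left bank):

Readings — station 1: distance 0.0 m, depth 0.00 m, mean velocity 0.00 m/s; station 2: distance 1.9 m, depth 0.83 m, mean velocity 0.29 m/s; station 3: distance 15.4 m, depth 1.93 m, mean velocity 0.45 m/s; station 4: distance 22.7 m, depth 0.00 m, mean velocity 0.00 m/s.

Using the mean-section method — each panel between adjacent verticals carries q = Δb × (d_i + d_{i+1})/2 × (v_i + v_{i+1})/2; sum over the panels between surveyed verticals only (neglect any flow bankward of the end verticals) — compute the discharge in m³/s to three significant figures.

Panel 1-2: Δb = 1.9 m, d̄ = (0.00+0.83)/2 = 0.415, v̄ = (0.00+0.29)/2 = 0.145 → q = 1.9×0.415×0.145 = 0.1143 m³/s
Panel 2-3: Δb = 13.5 m, d̄ = (0.83+1.93)/2 = 1.38, v̄ = (0.29+0.45)/2 = 0.37 → q = 13.5×1.38×0.37 = 6.893 m³/s
Panel 3-4: Δb = 7.3 m, d̄ = (1.93+0.00)/2 = 0.965, v̄ = (0.45+0.00)/2 = 0.225 → q = 7.3×0.965×0.225 = 1.585 m³/s
Q = Σ q = 8.592 m³/s

8.59 m³/s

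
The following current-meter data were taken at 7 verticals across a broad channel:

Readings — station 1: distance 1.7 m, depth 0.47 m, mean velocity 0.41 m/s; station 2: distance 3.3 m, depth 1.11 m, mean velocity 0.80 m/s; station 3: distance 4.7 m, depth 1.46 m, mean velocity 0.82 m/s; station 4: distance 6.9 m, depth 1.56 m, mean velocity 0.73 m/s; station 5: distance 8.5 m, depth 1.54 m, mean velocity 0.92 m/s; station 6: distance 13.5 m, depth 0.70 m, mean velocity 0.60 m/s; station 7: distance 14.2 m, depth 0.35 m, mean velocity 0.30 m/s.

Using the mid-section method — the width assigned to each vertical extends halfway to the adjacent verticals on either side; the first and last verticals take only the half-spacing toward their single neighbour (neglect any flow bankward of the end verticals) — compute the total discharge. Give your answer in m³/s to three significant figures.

w_1 = (3.3 − 1.7)/2 = 0.8 m; q_1 = 0.41 × 0.47 × 0.8 = 0.1542 m³/s
w_2 = (4.7 − 1.7)/2 = 1.5 m; q_2 = 0.80 × 1.11 × 1.5 = 1.332 m³/s
w_3 = (6.9 − 3.3)/2 = 1.8 m; q_3 = 0.82 × 1.46 × 1.8 = 2.155 m³/s
w_4 = (8.5 − 4.7)/2 = 1.9 m; q_4 = 0.73 × 1.56 × 1.9 = 2.164 m³/s
w_5 = (13.5 − 6.9)/2 = 3.3 m; q_5 = 0.92 × 1.54 × 3.3 = 4.675 m³/s
w_6 = (14.2 − 8.5)/2 = 2.85 m; q_6 = 0.60 × 0.70 × 2.85 = 1.197 m³/s
w_7 = (14.2 − 13.5)/2 = 0.35 m; q_7 = 0.30 × 0.35 × 0.35 = 0.03675 m³/s
Q = Σ qᵢ = 11.71 m³/s

11.7 m³/s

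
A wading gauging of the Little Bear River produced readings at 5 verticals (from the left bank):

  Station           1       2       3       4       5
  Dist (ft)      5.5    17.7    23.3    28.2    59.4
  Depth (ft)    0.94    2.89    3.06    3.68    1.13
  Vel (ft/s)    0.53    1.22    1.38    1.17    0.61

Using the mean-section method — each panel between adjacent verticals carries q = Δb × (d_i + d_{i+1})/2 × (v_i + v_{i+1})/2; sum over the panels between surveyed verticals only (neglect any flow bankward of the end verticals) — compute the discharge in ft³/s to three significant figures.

130 ft³/s

Panel 1-2: Δb = 12.2 ft, d̄ = (0.94+2.89)/2 = 1.915, v̄ = (0.53+1.22)/2 = 0.875 → q = 12.2×1.915×0.875 = 20.44 ft³/s
Panel 2-3: Δb = 5.6 ft, d̄ = (2.89+3.06)/2 = 2.975, v̄ = (1.22+1.38)/2 = 1.3 → q = 5.6×2.975×1.3 = 21.66 ft³/s
Panel 3-4: Δb = 4.9 ft, d̄ = (3.06+3.68)/2 = 3.37, v̄ = (1.38+1.17)/2 = 1.275 → q = 4.9×3.37×1.275 = 21.05 ft³/s
Panel 4-5: Δb = 31.2 ft, d̄ = (3.68+1.13)/2 = 2.405, v̄ = (1.17+0.61)/2 = 0.89 → q = 31.2×2.405×0.89 = 66.78 ft³/s
Q = Σ q = 129.9 ft³/s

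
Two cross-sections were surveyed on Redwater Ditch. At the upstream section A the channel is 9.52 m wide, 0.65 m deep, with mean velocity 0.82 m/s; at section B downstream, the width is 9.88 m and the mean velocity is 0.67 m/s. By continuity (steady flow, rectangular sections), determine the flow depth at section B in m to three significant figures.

Q = A₁V₁ = (9.52×0.65) × 0.82 = 5.074 m³/s
d₂ = Q/(b₂ V₂) = 5.074/(9.88×0.67) = 0.7665 m

0.767 m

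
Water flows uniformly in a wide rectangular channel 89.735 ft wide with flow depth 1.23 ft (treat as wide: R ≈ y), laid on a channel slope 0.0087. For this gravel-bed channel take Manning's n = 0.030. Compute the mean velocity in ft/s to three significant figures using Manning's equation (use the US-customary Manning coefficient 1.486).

A = b·y = 89.735 × 1.23 = 110.4 ft²
Wide channel: R ≈ y = 1.23 ft
Q = (1.486/n)·A·R^(2/3)·S^(1/2) = (1.486/0.030) × 110.4 × 1.230^(2/3) × 0.0087^(1/2) = 585.4 ft³/s
V = Q/A = 585.4/110.4 = 5.304 ft/s

5.30 ft/s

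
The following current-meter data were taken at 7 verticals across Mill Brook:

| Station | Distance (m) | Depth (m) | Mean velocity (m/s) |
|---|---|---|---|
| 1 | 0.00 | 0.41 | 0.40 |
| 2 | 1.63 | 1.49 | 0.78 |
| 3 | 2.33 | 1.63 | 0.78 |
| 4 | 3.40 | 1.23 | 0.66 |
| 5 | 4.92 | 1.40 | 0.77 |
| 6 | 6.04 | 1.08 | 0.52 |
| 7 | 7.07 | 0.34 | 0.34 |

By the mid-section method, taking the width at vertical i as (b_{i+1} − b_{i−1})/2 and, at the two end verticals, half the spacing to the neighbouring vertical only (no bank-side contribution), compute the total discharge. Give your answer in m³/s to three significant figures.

5.75 m³/s

w_1 = (1.63 − 0.00)/2 = 0.815 m; q_1 = 0.40 × 0.41 × 0.815 = 0.1337 m³/s
w_2 = (2.33 − 0.00)/2 = 1.165 m; q_2 = 0.78 × 1.49 × 1.165 = 1.354 m³/s
w_3 = (3.40 − 1.63)/2 = 0.885 m; q_3 = 0.78 × 1.63 × 0.885 = 1.125 m³/s
w_4 = (4.92 − 2.33)/2 = 1.295 m; q_4 = 0.66 × 1.23 × 1.295 = 1.051 m³/s
w_5 = (6.04 − 3.40)/2 = 1.32 m; q_5 = 0.77 × 1.40 × 1.32 = 1.423 m³/s
w_6 = (7.07 − 4.92)/2 = 1.075 m; q_6 = 0.52 × 1.08 × 1.075 = 0.6037 m³/s
w_7 = (7.07 − 6.04)/2 = 0.515 m; q_7 = 0.34 × 0.34 × 0.515 = 0.05953 m³/s
Q = Σ qᵢ = 5.750 m³/s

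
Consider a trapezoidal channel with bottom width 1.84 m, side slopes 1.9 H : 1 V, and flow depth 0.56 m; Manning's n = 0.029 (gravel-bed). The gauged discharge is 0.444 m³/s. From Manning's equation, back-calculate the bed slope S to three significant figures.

0.000225

A = (b + z·y)·y = (1.84 + 1.9×0.56)×0.56 = 1.626 m²
P = b + 2y√(1+z²) = 1.84 + 2×0.56×√(1+1.9²) = 4.245 m
R = A/P = 1.626/4.245 = 0.3831 m
S = (Q·n / (1·A·R^(2/3)))² = (0.444×0.029 / (1×1.626×0.5275))² = 0.0002253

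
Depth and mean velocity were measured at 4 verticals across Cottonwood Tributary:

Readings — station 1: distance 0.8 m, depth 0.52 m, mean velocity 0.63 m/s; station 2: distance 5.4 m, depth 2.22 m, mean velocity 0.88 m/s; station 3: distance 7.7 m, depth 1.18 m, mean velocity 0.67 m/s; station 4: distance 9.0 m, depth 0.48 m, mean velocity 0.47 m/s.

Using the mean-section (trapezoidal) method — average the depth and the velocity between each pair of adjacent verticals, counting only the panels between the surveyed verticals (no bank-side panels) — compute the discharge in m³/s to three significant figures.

Panel 1-2: Δb = 4.6 m, d̄ = (0.52+2.22)/2 = 1.37, v̄ = (0.63+0.88)/2 = 0.755 → q = 4.6×1.37×0.755 = 4.758 m³/s
Panel 2-3: Δb = 2.3 m, d̄ = (2.22+1.18)/2 = 1.7, v̄ = (0.88+0.67)/2 = 0.775 → q = 2.3×1.7×0.775 = 3.030 m³/s
Panel 3-4: Δb = 1.3 m, d̄ = (1.18+0.48)/2 = 0.83, v̄ = (0.67+0.47)/2 = 0.57 → q = 1.3×0.83×0.57 = 0.6150 m³/s
Q = Σ q = 8.403 m³/s

8.40 m³/s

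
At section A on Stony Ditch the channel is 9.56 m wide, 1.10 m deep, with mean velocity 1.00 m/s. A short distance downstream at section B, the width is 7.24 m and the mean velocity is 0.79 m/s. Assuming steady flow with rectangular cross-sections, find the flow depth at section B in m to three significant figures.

Q = A₁V₁ = (9.56×1.10) × 1.00 = 10.52 m³/s
d₂ = Q/(b₂ V₂) = 10.52/(7.24×0.79) = 1.839 m

1.84 m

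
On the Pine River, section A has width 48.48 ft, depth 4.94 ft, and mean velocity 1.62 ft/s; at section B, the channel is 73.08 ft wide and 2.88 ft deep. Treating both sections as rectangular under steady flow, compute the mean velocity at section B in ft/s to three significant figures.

1.84 ft/s

Q = A₁V₁ = (48.48×4.94) × 1.62 = 388.0 ft³/s
A₂ = 73.08 × 2.88 = 210.5 ft²
V₂ = Q/A₂ = 388.0/210.5 = 1.843 ft/s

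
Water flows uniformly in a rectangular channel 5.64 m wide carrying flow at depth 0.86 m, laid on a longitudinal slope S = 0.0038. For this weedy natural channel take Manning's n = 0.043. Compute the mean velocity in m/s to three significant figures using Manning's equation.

1.09 m/s

A = b·y = 5.64 × 0.86 = 4.850 m²
P = b + 2y = 5.64 + 2×0.86 = 7.360 m
R = A/P = 4.850/7.360 = 0.6590 m
Q = (1/n)·A·R^(2/3)·S^(1/2) = (1/0.043) × 4.850 × 0.6590^(2/3) × 0.0038^(1/2) = 5.266 m³/s
V = Q/A = 5.266/4.850 = 1.086 m/s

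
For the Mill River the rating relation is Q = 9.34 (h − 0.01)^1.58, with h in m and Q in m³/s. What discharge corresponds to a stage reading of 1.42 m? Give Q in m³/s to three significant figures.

Q = 9.34 × (1.42 − 0.01)^1.58 = 9.34 × 1.41^1.58 = 16.07 m³/s

16.1 m³/s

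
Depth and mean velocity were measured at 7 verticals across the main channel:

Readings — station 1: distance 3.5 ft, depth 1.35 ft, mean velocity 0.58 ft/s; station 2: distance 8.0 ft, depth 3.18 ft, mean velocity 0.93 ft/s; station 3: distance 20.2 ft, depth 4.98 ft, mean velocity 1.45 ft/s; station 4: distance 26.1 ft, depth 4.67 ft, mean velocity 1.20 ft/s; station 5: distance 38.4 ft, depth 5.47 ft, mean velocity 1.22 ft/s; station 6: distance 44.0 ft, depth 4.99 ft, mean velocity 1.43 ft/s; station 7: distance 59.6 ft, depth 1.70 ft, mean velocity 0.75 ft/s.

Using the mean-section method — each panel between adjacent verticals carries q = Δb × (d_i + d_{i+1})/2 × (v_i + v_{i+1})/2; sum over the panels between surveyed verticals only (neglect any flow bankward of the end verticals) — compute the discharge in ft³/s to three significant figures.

Panel 1-2: Δb = 4.5 ft, d̄ = (1.35+3.18)/2 = 2.265, v̄ = (0.58+0.93)/2 = 0.755 → q = 4.5×2.265×0.755 = 7.695 ft³/s
Panel 2-3: Δb = 12.2 ft, d̄ = (3.18+4.98)/2 = 4.08, v̄ = (0.93+1.45)/2 = 1.19 → q = 12.2×4.08×1.19 = 59.23 ft³/s
Panel 3-4: Δb = 5.9 ft, d̄ = (4.98+4.67)/2 = 4.825, v̄ = (1.45+1.20)/2 = 1.325 → q = 5.9×4.825×1.325 = 37.72 ft³/s
Panel 4-5: Δb = 12.3 ft, d̄ = (4.67+5.47)/2 = 5.07, v̄ = (1.20+1.22)/2 = 1.21 → q = 12.3×5.07×1.21 = 75.46 ft³/s
Panel 5-6: Δb = 5.6 ft, d̄ = (5.47+4.99)/2 = 5.23, v̄ = (1.22+1.43)/2 = 1.325 → q = 5.6×5.23×1.325 = 38.81 ft³/s
Panel 6-7: Δb = 15.6 ft, d̄ = (4.99+1.70)/2 = 3.345, v̄ = (1.43+0.75)/2 = 1.09 → q = 15.6×3.345×1.09 = 56.88 ft³/s
Q = Σ q = 275.8 ft³/s

276 ft³/s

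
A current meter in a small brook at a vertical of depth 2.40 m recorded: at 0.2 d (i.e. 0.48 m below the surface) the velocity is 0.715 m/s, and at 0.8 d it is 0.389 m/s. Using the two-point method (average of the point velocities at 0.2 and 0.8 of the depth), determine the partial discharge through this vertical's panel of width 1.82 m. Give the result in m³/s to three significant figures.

v̄ = (0.715 + 0.389) / 2 = 0.5520 m/s
q = v̄ × d × w = 0.5520 × 2.40 × 1.82 = 2.411 m³/s

2.41 m³/s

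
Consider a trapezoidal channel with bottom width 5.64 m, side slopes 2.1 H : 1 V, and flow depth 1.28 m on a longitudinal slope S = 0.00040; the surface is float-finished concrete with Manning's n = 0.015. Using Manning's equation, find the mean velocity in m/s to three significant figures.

A = (b + z·y)·y = (5.64 + 2.1×1.28)×1.28 = 10.66 m²
P = b + 2y√(1+z²) = 5.64 + 2×1.28×√(1+2.1²) = 11.59 m
R = A/P = 10.66/11.59 = 0.9194 m
Q = (1/n)·A·R^(2/3)·S^(1/2) = (1/0.015) × 10.66 × 0.9194^(2/3) × 0.00040^(1/2) = 13.44 m³/s
V = Q/A = 13.44/10.66 = 1.261 m/s

1.26 m/s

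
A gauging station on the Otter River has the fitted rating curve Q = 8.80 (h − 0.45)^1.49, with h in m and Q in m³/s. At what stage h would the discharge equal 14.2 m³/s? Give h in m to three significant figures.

h − h₀ = (Q/C)^(1/b) = (14.2/8.80)^(1/1.49) = 1.379 m
h = 0.45 + 1.379 = 1.829 m

1.83 m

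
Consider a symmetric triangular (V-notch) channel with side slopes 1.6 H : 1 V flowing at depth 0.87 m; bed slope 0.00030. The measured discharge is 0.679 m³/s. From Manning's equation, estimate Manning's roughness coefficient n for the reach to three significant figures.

A = z·y² = 1.6×0.87² = 1.211 m²
P = 2y√(1+z²) = 2×0.87×√(1+1.6²) = 3.283 m
R = A/P = 1.211/3.283 = 0.3689 m
n = (1/Q)·A·R^(2/3)·S^(1/2) = (1/0.679) × 1.211 × 0.5143 × 0.01732 = 0.01589

0.0159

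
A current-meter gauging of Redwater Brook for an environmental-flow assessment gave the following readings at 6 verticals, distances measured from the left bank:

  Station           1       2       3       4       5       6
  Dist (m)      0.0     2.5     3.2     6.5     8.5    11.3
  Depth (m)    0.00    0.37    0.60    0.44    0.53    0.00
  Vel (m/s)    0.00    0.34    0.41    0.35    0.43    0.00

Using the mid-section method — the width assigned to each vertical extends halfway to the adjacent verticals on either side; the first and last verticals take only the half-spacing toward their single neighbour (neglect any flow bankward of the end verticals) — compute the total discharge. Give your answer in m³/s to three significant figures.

1.65 m³/s

w_2 = (3.2 − 0.0)/2 = 1.6 m; q_2 = 0.34 × 0.37 × 1.6 = 0.2013 m³/s
w_3 = (6.5 − 2.5)/2 = 2 m; q_3 = 0.41 × 0.60 × 2 = 0.4920 m³/s
w_4 = (8.5 − 3.2)/2 = 2.65 m; q_4 = 0.35 × 0.44 × 2.65 = 0.4081 m³/s
w_5 = (11.3 − 6.5)/2 = 2.4 m; q_5 = 0.43 × 0.53 × 2.4 = 0.5470 m³/s
Stations 1, 6 contribute zero (depth or velocity is 0).
Q = Σ qᵢ = 1.648 m³/s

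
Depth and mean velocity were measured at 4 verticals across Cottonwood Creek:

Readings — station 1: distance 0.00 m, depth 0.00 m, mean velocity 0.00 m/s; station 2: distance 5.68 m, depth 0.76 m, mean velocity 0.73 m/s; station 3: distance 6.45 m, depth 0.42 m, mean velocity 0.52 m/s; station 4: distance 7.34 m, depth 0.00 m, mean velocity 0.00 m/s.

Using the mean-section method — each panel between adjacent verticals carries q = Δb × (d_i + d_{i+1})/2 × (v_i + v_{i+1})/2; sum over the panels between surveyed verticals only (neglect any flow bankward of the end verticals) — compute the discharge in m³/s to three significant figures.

1.12 m³/s

Panel 1-2: Δb = 5.68 m, d̄ = (0.00+0.76)/2 = 0.38, v̄ = (0.00+0.73)/2 = 0.365 → q = 5.68×0.38×0.365 = 0.7878 m³/s
Panel 2-3: Δb = 0.77 m, d̄ = (0.76+0.42)/2 = 0.59, v̄ = (0.73+0.52)/2 = 0.625 → q = 0.77×0.59×0.625 = 0.2839 m³/s
Panel 3-4: Δb = 0.89 m, d̄ = (0.42+0.00)/2 = 0.21, v̄ = (0.52+0.00)/2 = 0.26 → q = 0.89×0.21×0.26 = 0.04859 m³/s
Q = Σ q = 1.120 m³/s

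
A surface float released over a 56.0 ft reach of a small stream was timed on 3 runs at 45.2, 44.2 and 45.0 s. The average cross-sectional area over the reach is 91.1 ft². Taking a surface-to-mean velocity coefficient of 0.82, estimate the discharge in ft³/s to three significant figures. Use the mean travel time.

93.4 ft³/s

t̄ = (45.2 + 44.2 + 45.0) / 3 = 44.8 s
v_surface = L / t̄ = 56.0 / 44.8 = 1.250 ft/s
v_mean = 0.82 × 1.250 = 1.025 ft/s
Q = A × v_mean = 91.1 × 1.025 = 93.38 ft³/s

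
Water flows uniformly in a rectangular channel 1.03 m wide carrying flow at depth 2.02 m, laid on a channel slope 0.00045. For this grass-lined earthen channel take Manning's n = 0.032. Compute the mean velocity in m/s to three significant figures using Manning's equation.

A = b·y = 1.03 × 2.02 = 2.081 m²
P = b + 2y = 1.03 + 2×2.02 = 5.070 m
R = A/P = 2.081/5.070 = 0.4104 m
Q = (1/n)·A·R^(2/3)·S^(1/2) = (1/0.032) × 2.081 × 0.4104^(2/3) × 0.00045^(1/2) = 0.7617 m³/s
V = Q/A = 0.7617/2.081 = 0.3661 m/s

0.366 m/s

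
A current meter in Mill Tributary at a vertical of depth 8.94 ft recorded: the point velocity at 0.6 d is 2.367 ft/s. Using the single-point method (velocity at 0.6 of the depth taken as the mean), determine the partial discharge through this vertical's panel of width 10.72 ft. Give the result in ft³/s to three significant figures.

v̄ = v₀.₆ = 2.367 ft/s
q = v̄ × d × w = 2.367 × 8.94 × 10.72 = 226.8 ft³/s

227 ft³/s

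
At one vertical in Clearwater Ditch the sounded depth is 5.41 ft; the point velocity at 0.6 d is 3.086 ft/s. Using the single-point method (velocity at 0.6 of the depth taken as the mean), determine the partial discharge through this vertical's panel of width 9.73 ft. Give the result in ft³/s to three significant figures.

v̄ = v₀.₆ = 3.086 ft/s
q = v̄ × d × w = 3.086 × 5.41 × 9.73 = 162.4 ft³/s

162 ft³/s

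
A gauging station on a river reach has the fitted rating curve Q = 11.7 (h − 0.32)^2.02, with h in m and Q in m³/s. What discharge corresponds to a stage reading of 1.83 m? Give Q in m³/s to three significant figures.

26.9 m³/s

Q = 11.7 × (1.83 − 0.32)^2.02 = 11.7 × 1.51^2.02 = 26.90 m³/s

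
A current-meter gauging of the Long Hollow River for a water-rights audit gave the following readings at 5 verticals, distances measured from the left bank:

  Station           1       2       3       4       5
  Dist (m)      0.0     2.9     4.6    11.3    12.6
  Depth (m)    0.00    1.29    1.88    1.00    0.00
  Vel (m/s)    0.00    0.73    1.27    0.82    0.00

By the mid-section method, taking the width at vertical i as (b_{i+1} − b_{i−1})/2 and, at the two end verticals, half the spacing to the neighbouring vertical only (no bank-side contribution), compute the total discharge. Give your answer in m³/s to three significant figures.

w_2 = (4.6 − 0.0)/2 = 2.3 m; q_2 = 0.73 × 1.29 × 2.3 = 2.166 m³/s
w_3 = (11.3 − 2.9)/2 = 4.2 m; q_3 = 1.27 × 1.88 × 4.2 = 10.03 m³/s
w_4 = (12.6 − 4.6)/2 = 4 m; q_4 = 0.82 × 1.00 × 4 = 3.280 m³/s
Stations 1, 5 contribute zero (depth or velocity is 0).
Q = Σ qᵢ = 15.47 m³/s

15.5 m³/s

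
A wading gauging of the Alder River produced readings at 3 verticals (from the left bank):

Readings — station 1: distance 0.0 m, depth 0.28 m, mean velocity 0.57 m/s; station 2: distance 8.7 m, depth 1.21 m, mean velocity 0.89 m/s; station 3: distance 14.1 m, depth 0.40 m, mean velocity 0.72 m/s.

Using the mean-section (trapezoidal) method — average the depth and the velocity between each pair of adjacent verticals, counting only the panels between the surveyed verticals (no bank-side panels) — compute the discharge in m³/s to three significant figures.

8.23 m³/s

Panel 1-2: Δb = 8.7 m, d̄ = (0.28+1.21)/2 = 0.745, v̄ = (0.57+0.89)/2 = 0.73 → q = 8.7×0.745×0.73 = 4.731 m³/s
Panel 2-3: Δb = 5.4 m, d̄ = (1.21+0.40)/2 = 0.805, v̄ = (0.89+0.72)/2 = 0.805 → q = 5.4×0.805×0.805 = 3.499 m³/s
Q = Σ q = 8.231 m³/s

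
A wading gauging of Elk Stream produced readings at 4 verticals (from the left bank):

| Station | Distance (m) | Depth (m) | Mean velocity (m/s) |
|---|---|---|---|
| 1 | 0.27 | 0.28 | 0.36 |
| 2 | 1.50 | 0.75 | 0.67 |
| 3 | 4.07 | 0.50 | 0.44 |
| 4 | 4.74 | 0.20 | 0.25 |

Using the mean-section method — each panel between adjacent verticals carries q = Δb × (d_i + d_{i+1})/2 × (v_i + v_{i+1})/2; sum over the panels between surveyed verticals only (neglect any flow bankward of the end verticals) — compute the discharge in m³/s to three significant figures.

Panel 1-2: Δb = 1.23 m, d̄ = (0.28+0.75)/2 = 0.515, v̄ = (0.36+0.67)/2 = 0.515 → q = 1.23×0.515×0.515 = 0.3262 m³/s
Panel 2-3: Δb = 2.57 m, d̄ = (0.75+0.50)/2 = 0.625, v̄ = (0.67+0.44)/2 = 0.555 → q = 2.57×0.625×0.555 = 0.8915 m³/s
Panel 3-4: Δb = 0.67 m, d̄ = (0.50+0.20)/2 = 0.35, v̄ = (0.44+0.25)/2 = 0.345 → q = 0.67×0.35×0.345 = 0.08090 m³/s
Q = Σ q = 1.299 m³/s

1.30 m³/s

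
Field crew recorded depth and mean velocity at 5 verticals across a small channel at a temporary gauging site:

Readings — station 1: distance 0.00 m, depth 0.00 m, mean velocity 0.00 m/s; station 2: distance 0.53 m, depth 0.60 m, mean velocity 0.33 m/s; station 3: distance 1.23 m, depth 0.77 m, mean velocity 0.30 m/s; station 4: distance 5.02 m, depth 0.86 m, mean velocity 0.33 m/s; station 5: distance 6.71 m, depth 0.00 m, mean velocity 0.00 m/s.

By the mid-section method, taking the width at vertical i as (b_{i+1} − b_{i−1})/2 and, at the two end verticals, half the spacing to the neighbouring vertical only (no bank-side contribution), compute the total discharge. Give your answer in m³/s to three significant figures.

1.42 m³/s

w_2 = (1.23 − 0.00)/2 = 0.615 m; q_2 = 0.33 × 0.60 × 0.615 = 0.1218 m³/s
w_3 = (5.02 − 0.53)/2 = 2.245 m; q_3 = 0.30 × 0.77 × 2.245 = 0.5186 m³/s
w_4 = (6.71 − 1.23)/2 = 2.74 m; q_4 = 0.33 × 0.86 × 2.74 = 0.7776 m³/s
Stations 1, 5 contribute zero (depth or velocity is 0).
Q = Σ qᵢ = 1.418 m³/s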